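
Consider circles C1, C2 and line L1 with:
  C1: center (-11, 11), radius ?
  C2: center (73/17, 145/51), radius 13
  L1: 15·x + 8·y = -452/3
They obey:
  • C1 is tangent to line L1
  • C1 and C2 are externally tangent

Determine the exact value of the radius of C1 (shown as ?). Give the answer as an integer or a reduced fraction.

1. [C1‖L1]  r_C1² − 169/9 = 0  ⇒  r_C1 = 13/3 (r>0 drops 1)
2. [ext C1·C2]  r_C1² + 26r_C1 − 1183/9 = 0  ⇒  r_C1 = 13/3 (r>0 drops 1)

13/3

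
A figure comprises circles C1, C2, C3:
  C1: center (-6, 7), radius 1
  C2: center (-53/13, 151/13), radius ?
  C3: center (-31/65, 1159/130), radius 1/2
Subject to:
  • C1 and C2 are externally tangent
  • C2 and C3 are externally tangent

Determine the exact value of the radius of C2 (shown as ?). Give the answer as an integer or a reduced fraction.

1. [ext C1·C2]  r_C2² + 2r_C2 − 24 = 0  ⇒  r_C2 = 4 (r>0 drops 1)
2. [ext C2·C3]  r_C2² + 1r_C2 − 20 = 0  ⇒  r_C2 = 4 (r>0 drops 1)

4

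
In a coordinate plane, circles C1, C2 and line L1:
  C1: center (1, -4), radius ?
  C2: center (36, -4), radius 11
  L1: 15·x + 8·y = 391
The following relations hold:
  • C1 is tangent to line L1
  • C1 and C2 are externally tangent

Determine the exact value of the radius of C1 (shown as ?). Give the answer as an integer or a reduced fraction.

1. [C1‖L1]  r_C1² − 576 = 0  ⇒  r_C1 = 24 (r>0 drops 1)
2. [ext C1·C2]  r_C1² + 22r_C1 − 1104 = 0  ⇒  r_C1 = 24 (r>0 drops 1)

24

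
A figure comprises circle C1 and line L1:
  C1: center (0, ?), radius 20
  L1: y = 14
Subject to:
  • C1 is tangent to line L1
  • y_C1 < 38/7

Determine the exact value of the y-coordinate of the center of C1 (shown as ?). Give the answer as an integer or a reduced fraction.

1. [C1‖L1]  y_C1² − 28y_C1 − 204 = 0  ⇒  y_C1 = -6 or 34
2. given y_C1 < 38/7: keep -6

-6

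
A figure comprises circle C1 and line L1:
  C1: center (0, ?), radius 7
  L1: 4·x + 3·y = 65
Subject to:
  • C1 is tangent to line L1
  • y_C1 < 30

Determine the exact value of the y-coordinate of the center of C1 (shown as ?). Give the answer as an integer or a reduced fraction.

1. [C1‖L1]  y_C1² − (130/3)y_C1 + 1000/3 = 0  ⇒  y_C1 = 10 or 100/3
2. given y_C1 < 30: keep 10

10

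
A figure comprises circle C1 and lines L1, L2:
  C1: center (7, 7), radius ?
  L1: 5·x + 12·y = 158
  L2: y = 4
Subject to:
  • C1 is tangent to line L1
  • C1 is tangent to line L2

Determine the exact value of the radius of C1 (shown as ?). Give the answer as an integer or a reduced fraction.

1. [C1‖L1]  r_C1² − 9 = 0  ⇒  r_C1 = 3 (r>0 drops 1)
2. [C1‖L2]  r_C1² − 9 = 0  ⇒  r_C1 = 3 (r>0 drops 1)

3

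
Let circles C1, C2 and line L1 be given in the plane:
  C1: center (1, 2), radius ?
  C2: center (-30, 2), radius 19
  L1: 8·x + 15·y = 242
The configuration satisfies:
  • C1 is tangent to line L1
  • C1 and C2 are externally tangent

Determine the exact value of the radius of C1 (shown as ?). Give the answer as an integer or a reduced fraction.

1. [C1‖L1]  r_C1² − 144 = 0  ⇒  r_C1 = 12 (r>0 drops 1)
2. [ext C1·C2]  r_C1² + 38r_C1 − 600 = 0  ⇒  r_C1 = 12 (r>0 drops 1)

12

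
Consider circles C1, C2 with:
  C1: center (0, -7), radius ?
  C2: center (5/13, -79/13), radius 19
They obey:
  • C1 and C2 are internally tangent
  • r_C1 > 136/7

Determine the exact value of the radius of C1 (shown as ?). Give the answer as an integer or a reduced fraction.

20

1. [int C1,C2]  r_C1² − 38r_C1 + 360 = 0  ⇒  r_C1 = 18 or 20
2. given r_C1 > 136/7: keep 20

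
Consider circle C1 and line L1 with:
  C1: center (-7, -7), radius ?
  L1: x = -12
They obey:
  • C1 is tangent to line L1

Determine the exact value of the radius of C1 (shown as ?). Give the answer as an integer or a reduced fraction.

1. [C1‖L1]  r_C1² − 25 = 0  ⇒  r_C1 = 5 (r>0 drops 1)

5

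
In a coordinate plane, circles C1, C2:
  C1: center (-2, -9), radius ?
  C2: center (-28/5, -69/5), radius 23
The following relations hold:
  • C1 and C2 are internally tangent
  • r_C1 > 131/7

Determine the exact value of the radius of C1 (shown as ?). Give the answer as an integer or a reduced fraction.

29

1. [int C1,C2]  r_C1² − 46r_C1 + 493 = 0  ⇒  r_C1 = 17 or 29
2. given r_C1 > 131/7: keep 29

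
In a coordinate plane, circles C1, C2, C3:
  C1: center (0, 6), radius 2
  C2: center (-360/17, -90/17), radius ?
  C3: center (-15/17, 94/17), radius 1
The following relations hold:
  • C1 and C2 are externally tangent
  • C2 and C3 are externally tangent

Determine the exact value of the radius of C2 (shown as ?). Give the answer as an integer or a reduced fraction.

22

1. [ext C1·C2]  r_C2² + 4r_C2 − 572 = 0  ⇒  r_C2 = 22 (r>0 drops 1)
2. [ext C2·C3]  r_C2² + 2r_C2 − 528 = 0  ⇒  r_C2 = 22 (r>0 drops 1)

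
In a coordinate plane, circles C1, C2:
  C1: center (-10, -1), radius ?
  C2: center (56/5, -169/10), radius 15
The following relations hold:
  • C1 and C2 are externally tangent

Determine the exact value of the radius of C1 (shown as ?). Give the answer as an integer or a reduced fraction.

23/2

1. [ext C1·C2]  r_C1² + 30r_C1 − 1909/4 = 0  ⇒  r_C1 = 23/2 (r>0 drops 1)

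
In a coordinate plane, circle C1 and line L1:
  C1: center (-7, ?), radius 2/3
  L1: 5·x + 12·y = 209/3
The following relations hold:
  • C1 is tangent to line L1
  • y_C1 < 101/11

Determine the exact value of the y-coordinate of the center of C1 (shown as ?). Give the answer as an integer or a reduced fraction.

1. [C1‖L1]  y_C1² − (157/9)y_C1 + 680/9 = 0  ⇒  y_C1 = 8 or 85/9
2. given y_C1 < 101/11: keep 8

8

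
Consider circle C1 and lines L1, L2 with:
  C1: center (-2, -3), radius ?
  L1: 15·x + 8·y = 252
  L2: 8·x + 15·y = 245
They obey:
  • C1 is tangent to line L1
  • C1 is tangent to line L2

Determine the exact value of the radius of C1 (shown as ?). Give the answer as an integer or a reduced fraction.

1. [C1‖L1]  r_C1² − 324 = 0  ⇒  r_C1 = 18 (r>0 drops 1)
2. [C1‖L2]  r_C1² − 324 = 0  ⇒  r_C1 = 18 (r>0 drops 1)

18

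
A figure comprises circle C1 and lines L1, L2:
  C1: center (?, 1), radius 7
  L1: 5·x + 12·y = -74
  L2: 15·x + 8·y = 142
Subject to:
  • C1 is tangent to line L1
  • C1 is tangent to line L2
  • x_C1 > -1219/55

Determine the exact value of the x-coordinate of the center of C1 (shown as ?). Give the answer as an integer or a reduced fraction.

1

1. [C1‖L1]  x_C1² + (172/5)x_C1 − 177/5 = 0  ⇒  x_C1 = -177/5 or 1
2. [C1‖L2]  x_C1² − (268/15)x_C1 + 253/15 = 0  ⇒  x_C1 = 1 or 253/15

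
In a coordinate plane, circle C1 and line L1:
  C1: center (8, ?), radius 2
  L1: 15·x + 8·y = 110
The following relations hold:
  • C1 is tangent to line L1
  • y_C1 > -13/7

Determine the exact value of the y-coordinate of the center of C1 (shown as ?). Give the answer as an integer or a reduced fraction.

3

1. [C1‖L1]  y_C1² + (5/2)y_C1 − 33/2 = 0  ⇒  y_C1 = -11/2 or 3
2. given y_C1 > -13/7: keep 3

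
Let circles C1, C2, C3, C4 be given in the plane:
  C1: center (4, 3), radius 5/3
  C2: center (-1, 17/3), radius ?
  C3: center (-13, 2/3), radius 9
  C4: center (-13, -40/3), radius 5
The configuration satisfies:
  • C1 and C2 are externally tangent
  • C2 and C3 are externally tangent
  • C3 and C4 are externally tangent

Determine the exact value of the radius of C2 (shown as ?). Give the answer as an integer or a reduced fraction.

4

1. [ext C1·C2]  r_C2² + (10/3)r_C2 − 88/3 = 0  ⇒  r_C2 = 4 (r>0 drops 1)
2. [ext C2·C3]  r_C2² + 18r_C2 − 88 = 0  ⇒  r_C2 = 4 (r>0 drops 1)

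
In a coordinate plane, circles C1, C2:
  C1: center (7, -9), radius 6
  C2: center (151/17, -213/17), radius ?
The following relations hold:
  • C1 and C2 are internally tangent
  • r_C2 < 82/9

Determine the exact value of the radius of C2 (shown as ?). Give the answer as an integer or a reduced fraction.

2

1. [int C1,C2]  r_C2² − 12r_C2 + 20 = 0  ⇒  r_C2 = 2 or 10
2. given r_C2 < 82/9: keep 2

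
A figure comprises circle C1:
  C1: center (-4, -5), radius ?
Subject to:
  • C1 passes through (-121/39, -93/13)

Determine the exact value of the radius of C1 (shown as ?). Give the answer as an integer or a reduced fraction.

1. [C1∋P]  r_C1² − 49/9 = 0  ⇒  r_C1 = 7/3 (r>0 drops 1)

7/3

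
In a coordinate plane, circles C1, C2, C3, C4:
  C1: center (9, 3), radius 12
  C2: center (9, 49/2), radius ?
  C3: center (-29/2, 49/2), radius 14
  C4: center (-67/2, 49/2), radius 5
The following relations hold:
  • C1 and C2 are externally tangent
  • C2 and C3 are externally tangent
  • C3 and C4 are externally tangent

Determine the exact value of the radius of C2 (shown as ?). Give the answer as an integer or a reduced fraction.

1. [ext C1·C2]  r_C2² + 24r_C2 − 1273/4 = 0  ⇒  r_C2 = 19/2 (r>0 drops 1)
2. [ext C2·C3]  r_C2² + 28r_C2 − 1425/4 = 0  ⇒  r_C2 = 19/2 (r>0 drops 1)

19/2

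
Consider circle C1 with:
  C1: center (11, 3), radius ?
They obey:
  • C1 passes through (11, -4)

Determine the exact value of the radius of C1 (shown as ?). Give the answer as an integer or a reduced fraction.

1. [C1∋P]  r_C1² − 49 = 0  ⇒  r_C1 = 7 (r>0 drops 1)

7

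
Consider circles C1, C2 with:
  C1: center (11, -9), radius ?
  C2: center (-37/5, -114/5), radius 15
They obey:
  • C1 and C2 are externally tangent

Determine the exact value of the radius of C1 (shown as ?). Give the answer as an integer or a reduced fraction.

1. [ext C1·C2]  r_C1² + 30r_C1 − 304 = 0  ⇒  r_C1 = 8 (r>0 drops 1)

8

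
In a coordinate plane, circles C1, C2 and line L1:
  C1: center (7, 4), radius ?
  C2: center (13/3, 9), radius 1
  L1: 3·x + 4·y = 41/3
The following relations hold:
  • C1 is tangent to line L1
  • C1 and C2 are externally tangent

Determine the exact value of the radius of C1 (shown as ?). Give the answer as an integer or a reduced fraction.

14/3

1. [C1‖L1]  r_C1² − 196/9 = 0  ⇒  r_C1 = 14/3 (r>0 drops 1)
2. [ext C1·C2]  r_C1² + 2r_C1 − 280/9 = 0  ⇒  r_C1 = 14/3 (r>0 drops 1)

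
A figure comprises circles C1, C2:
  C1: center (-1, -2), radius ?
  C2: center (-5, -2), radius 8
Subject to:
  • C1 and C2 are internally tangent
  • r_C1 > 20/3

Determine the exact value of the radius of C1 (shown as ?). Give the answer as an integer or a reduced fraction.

12

1. [int C1,C2]  r_C1² − 16r_C1 + 48 = 0  ⇒  r_C1 = 4 or 12
2. given r_C1 > 20/3: keep 12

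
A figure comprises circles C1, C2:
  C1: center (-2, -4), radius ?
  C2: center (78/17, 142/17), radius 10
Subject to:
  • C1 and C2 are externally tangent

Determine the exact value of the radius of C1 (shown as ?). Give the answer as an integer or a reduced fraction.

1. [ext C1·C2]  r_C1² + 20r_C1 − 96 = 0  ⇒  r_C1 = 4 (r>0 drops 1)

4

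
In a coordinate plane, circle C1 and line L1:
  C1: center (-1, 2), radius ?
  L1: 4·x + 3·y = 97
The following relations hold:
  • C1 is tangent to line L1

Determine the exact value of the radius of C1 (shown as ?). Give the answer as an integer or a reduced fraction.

1. [C1‖L1]  r_C1² − 361 = 0  ⇒  r_C1 = 19 (r>0 drops 1)

19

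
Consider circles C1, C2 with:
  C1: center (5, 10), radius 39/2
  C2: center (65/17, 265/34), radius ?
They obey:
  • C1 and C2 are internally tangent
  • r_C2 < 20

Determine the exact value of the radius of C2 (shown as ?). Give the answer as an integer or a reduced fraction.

1. [int C1,C2]  r_C2² − 39r_C2 + 374 = 0  ⇒  r_C2 = 17 or 22
2. given r_C2 < 20: keep 17

17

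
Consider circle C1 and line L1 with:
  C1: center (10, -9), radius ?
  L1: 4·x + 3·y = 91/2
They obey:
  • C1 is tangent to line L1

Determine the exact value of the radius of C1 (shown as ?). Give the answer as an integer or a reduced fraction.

13/2

1. [C1‖L1]  r_C1² − 169/4 = 0  ⇒  r_C1 = 13/2 (r>0 drops 1)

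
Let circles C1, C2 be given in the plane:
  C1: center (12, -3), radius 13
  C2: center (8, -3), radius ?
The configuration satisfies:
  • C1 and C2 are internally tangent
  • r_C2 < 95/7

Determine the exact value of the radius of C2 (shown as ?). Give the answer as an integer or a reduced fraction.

9

1. [int C1,C2]  r_C2² − 26r_C2 + 153 = 0  ⇒  r_C2 = 9 or 17
2. given r_C2 < 95/7: keep 9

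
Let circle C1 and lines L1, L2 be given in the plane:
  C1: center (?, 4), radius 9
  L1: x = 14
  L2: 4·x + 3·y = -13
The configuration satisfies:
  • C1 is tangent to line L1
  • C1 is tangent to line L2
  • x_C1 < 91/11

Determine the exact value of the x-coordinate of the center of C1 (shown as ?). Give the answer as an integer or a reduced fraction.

1. [C1‖L1]  x_C1² − 28x_C1 + 115 = 0  ⇒  x_C1 = 5 or 23
2. [C1‖L2]  x_C1² + (25/2)x_C1 − 175/2 = 0  ⇒  x_C1 = -35/2 or 5

5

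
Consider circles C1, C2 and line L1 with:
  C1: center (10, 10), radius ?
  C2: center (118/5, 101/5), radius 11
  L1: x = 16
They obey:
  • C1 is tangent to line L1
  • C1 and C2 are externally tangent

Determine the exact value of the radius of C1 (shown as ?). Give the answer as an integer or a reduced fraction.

6

1. [C1‖L1]  r_C1² − 36 = 0  ⇒  r_C1 = 6 (r>0 drops 1)
2. [ext C1·C2]  r_C1² + 22r_C1 − 168 = 0  ⇒  r_C1 = 6 (r>0 drops 1)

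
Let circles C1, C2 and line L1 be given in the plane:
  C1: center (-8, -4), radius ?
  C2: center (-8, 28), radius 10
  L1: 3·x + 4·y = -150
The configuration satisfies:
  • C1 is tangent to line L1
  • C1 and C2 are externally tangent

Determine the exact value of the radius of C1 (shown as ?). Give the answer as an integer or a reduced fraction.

22

1. [C1‖L1]  r_C1² − 484 = 0  ⇒  r_C1 = 22 (r>0 drops 1)
2. [ext C1·C2]  r_C1² + 20r_C1 − 924 = 0  ⇒  r_C1 = 22 (r>0 drops 1)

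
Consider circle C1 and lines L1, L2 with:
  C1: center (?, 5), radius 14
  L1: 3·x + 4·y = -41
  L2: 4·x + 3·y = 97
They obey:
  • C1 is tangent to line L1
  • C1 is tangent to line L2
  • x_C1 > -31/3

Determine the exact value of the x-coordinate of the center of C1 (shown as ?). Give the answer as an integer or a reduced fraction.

3

1. [C1‖L1]  x_C1² + (122/3)x_C1 − 131 = 0  ⇒  x_C1 = -131/3 or 3
2. [C1‖L2]  x_C1² − 41x_C1 + 114 = 0  ⇒  x_C1 = 3 or 38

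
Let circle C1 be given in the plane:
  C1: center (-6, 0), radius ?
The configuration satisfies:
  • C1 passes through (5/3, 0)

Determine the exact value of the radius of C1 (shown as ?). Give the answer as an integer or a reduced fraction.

1. [C1∋P]  r_C1² − 529/9 = 0  ⇒  r_C1 = 23/3 (r>0 drops 1)

23/3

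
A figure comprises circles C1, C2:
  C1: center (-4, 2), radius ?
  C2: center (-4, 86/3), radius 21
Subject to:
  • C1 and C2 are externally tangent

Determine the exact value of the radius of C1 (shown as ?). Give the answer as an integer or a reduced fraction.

1. [ext C1·C2]  r_C1² + 42r_C1 − 2431/9 = 0  ⇒  r_C1 = 17/3 (r>0 drops 1)

17/3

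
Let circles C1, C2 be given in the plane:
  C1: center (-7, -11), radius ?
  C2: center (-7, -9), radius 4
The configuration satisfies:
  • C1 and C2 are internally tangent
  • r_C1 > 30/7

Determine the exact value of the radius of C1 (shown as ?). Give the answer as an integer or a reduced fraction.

1. [int C1,C2]  r_C1² − 8r_C1 + 12 = 0  ⇒  r_C1 = 2 or 6
2. given r_C1 > 30/7: keep 6

6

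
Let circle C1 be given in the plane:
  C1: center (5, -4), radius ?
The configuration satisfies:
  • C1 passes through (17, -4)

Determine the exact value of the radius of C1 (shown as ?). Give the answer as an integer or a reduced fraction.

12

1. [C1∋P]  r_C1² − 144 = 0  ⇒  r_C1 = 12 (r>0 drops 1)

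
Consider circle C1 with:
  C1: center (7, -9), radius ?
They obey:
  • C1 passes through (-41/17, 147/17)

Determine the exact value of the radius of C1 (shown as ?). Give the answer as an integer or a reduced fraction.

20

1. [C1∋P]  r_C1² − 400 = 0  ⇒  r_C1 = 20 (r>0 drops 1)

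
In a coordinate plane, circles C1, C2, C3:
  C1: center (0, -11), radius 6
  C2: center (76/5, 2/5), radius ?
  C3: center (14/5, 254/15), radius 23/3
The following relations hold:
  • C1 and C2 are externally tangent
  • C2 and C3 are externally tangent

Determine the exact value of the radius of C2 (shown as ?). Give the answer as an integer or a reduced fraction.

13

1. [ext C1·C2]  r_C2² + 12r_C2 − 325 = 0  ⇒  r_C2 = 13 (r>0 drops 1)
2. [ext C2·C3]  r_C2² + (46/3)r_C2 − 1105/3 = 0  ⇒  r_C2 = 13 (r>0 drops 1)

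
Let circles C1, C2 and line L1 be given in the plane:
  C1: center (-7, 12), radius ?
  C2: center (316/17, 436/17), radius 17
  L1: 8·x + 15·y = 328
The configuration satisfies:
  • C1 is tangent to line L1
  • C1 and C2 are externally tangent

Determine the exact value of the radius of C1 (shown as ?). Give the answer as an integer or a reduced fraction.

12

1. [C1‖L1]  r_C1² − 144 = 0  ⇒  r_C1 = 12 (r>0 drops 1)
2. [ext C1·C2]  r_C1² + 34r_C1 − 552 = 0  ⇒  r_C1 = 12 (r>0 drops 1)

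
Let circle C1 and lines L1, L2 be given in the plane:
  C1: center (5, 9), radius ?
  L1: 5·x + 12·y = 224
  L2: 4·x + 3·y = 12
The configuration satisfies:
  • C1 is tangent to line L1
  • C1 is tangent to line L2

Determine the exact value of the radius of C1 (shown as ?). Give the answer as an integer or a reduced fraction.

7

1. [C1‖L1]  r_C1² − 49 = 0  ⇒  r_C1 = 7 (r>0 drops 1)
2. [C1‖L2]  r_C1² − 49 = 0  ⇒  r_C1 = 7 (r>0 drops 1)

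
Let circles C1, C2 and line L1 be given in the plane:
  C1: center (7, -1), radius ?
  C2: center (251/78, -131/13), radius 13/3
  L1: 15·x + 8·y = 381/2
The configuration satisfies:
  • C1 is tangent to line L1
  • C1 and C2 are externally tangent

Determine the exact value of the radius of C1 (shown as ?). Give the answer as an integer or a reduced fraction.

1. [C1‖L1]  r_C1² − 121/4 = 0  ⇒  r_C1 = 11/2 (r>0 drops 1)
2. [ext C1·C2]  r_C1² + (26/3)r_C1 − 935/12 = 0  ⇒  r_C1 = 11/2 (r>0 drops 1)

11/2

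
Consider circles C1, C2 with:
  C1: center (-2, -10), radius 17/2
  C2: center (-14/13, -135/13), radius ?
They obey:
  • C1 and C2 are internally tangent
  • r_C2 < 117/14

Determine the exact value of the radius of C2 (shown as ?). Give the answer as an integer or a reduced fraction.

15/2

1. [int C1,C2]  r_C2² − 17r_C2 + 285/4 = 0  ⇒  r_C2 = 15/2 or 19/2
2. given r_C2 < 117/14: keep 15/2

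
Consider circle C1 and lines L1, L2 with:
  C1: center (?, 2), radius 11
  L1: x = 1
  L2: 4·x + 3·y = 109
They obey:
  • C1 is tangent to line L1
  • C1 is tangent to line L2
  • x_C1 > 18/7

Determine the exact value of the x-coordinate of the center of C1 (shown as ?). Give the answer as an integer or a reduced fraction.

12

1. [C1‖L1]  x_C1² − 2x_C1 − 120 = 0  ⇒  x_C1 = -10 or 12
2. [C1‖L2]  x_C1² − (103/2)x_C1 + 474 = 0  ⇒  x_C1 = 12 or 79/2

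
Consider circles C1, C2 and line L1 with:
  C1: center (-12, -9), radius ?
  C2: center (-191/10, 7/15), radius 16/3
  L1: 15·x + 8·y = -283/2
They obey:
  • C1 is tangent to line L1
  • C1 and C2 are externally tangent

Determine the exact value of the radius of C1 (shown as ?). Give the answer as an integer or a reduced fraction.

13/2

1. [C1‖L1]  r_C1² − 169/4 = 0  ⇒  r_C1 = 13/2 (r>0 drops 1)
2. [ext C1·C2]  r_C1² + (32/3)r_C1 − 1339/12 = 0  ⇒  r_C1 = 13/2 (r>0 drops 1)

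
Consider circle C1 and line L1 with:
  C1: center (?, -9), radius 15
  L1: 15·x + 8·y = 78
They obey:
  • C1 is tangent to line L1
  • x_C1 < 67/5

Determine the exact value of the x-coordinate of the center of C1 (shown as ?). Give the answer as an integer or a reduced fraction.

1. [C1‖L1]  x_C1² − 20x_C1 − 189 = 0  ⇒  x_C1 = -7 or 27
2. given x_C1 < 67/5: keep -7

-7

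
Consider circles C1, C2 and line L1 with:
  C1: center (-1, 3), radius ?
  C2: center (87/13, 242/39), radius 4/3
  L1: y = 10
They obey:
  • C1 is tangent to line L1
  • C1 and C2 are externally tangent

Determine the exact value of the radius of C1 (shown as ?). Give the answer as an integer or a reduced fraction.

7

1. [C1‖L1]  r_C1² − 49 = 0  ⇒  r_C1 = 7 (r>0 drops 1)
2. [ext C1·C2]  r_C1² + (8/3)r_C1 − 203/3 = 0  ⇒  r_C1 = 7 (r>0 drops 1)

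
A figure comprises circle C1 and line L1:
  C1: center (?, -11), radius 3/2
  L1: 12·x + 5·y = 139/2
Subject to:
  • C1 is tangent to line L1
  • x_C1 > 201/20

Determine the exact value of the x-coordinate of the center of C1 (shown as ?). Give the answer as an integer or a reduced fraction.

12

1. [C1‖L1]  x_C1² − (83/4)x_C1 + 105 = 0  ⇒  x_C1 = 35/4 or 12
2. given x_C1 > 201/20: keep 12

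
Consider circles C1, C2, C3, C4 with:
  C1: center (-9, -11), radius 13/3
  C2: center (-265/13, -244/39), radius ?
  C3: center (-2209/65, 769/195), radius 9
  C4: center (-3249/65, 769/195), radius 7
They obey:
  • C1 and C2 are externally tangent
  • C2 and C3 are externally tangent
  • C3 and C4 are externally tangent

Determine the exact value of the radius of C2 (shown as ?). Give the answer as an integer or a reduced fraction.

8

1. [ext C1·C2]  r_C2² + (26/3)r_C2 − 400/3 = 0  ⇒  r_C2 = 8 (r>0 drops 1)
2. [ext C2·C3]  r_C2² + 18r_C2 − 208 = 0  ⇒  r_C2 = 8 (r>0 drops 1)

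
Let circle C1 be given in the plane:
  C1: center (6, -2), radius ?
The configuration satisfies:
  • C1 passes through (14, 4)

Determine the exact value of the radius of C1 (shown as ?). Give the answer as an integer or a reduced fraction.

10

1. [C1∋P]  r_C1² − 100 = 0  ⇒  r_C1 = 10 (r>0 drops 1)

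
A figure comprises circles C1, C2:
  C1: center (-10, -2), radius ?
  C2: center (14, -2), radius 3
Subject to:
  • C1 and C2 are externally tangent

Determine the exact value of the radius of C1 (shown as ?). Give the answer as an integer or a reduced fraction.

21

1. [ext C1·C2]  r_C1² + 6r_C1 − 567 = 0  ⇒  r_C1 = 21 (r>0 drops 1)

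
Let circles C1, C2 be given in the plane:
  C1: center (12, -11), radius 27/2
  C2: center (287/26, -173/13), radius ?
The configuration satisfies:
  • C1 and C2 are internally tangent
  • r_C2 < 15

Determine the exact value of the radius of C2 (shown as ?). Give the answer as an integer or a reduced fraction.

1. [int C1,C2]  r_C2² − 27r_C2 + 176 = 0  ⇒  r_C2 = 11 or 16
2. given r_C2 < 15: keep 11

11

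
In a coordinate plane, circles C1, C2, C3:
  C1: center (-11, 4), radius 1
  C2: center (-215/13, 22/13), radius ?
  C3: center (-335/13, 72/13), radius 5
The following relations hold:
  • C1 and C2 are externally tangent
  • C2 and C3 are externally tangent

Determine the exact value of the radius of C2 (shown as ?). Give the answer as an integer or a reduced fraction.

1. [ext C1·C2]  r_C2² + 2r_C2 − 35 = 0  ⇒  r_C2 = 5 (r>0 drops 1)
2. [ext C2·C3]  r_C2² + 10r_C2 − 75 = 0  ⇒  r_C2 = 5 (r>0 drops 1)

5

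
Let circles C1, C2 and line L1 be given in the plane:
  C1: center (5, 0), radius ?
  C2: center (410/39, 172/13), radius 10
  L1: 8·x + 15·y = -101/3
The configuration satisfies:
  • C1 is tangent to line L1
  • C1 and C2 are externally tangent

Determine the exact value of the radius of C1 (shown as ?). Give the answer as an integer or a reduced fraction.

1. [C1‖L1]  r_C1² − 169/9 = 0  ⇒  r_C1 = 13/3 (r>0 drops 1)
2. [ext C1·C2]  r_C1² + 20r_C1 − 949/9 = 0  ⇒  r_C1 = 13/3 (r>0 drops 1)

13/3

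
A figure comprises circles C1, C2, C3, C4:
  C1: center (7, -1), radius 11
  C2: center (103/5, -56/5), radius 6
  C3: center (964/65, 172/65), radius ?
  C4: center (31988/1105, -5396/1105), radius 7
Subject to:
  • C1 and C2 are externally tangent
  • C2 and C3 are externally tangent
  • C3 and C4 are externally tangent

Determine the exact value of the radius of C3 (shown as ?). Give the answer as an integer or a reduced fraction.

1. [ext C2·C3]  r_C3² + 12r_C3 − 189 = 0  ⇒  r_C3 = 9 (r>0 drops 1)
2. [ext C3·C4]  r_C3² + 14r_C3 − 207 = 0  ⇒  r_C3 = 9 (r>0 drops 1)

9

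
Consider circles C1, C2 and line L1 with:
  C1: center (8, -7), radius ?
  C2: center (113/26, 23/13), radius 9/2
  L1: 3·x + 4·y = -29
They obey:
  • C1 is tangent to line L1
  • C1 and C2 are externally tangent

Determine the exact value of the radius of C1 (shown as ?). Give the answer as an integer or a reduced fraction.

1. [C1‖L1]  r_C1² − 25 = 0  ⇒  r_C1 = 5 (r>0 drops 1)
2. [ext C1·C2]  r_C1² + 9r_C1 − 70 = 0  ⇒  r_C1 = 5 (r>0 drops 1)

5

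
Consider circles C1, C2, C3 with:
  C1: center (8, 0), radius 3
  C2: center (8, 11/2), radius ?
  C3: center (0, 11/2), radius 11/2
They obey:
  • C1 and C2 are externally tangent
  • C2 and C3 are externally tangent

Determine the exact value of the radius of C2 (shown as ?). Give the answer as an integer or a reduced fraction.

5/2

1. [ext C1·C2]  r_C2² + 6r_C2 − 85/4 = 0  ⇒  r_C2 = 5/2 (r>0 drops 1)
2. [ext C2·C3]  r_C2² + 11r_C2 − 135/4 = 0  ⇒  r_C2 = 5/2 (r>0 drops 1)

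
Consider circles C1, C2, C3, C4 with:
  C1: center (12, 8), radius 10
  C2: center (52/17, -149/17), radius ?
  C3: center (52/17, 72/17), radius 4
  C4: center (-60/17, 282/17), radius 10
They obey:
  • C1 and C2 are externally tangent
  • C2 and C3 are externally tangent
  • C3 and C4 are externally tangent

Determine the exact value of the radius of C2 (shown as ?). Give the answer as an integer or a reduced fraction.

1. [ext C1·C2]  r_C2² + 20r_C2 − 261 = 0  ⇒  r_C2 = 9 (r>0 drops 1)
2. [ext C2·C3]  r_C2² + 8r_C2 − 153 = 0  ⇒  r_C2 = 9 (r>0 drops 1)

9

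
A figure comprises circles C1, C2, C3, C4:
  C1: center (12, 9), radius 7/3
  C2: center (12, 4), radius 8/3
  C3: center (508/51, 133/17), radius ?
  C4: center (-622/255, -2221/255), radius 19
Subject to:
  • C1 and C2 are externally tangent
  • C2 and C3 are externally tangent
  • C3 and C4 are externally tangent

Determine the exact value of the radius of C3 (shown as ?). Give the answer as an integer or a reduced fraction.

5/3

1. [ext C2·C3]  r_C3² + (16/3)r_C3 − 35/3 = 0  ⇒  r_C3 = 5/3 (r>0 drops 1)
2. [ext C3·C4]  r_C3² + 38r_C3 − 595/9 = 0  ⇒  r_C3 = 5/3 (r>0 drops 1)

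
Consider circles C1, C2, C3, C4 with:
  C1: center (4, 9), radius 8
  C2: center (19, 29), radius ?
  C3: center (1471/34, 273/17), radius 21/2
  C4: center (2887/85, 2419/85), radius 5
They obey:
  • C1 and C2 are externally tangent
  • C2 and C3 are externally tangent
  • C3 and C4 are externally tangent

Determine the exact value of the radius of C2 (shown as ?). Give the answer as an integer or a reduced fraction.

1. [ext C1·C2]  r_C2² + 16r_C2 − 561 = 0  ⇒  r_C2 = 17 (r>0 drops 1)
2. [ext C2·C3]  r_C2² + 21r_C2 − 646 = 0  ⇒  r_C2 = 17 (r>0 drops 1)

17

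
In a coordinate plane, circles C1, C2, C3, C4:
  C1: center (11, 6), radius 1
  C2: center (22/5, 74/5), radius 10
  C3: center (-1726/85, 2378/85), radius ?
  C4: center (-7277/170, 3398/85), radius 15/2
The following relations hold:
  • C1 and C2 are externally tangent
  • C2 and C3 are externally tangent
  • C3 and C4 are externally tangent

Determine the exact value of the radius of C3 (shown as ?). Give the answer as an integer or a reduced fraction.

1. [ext C2·C3]  r_C3² + 20r_C3 − 684 = 0  ⇒  r_C3 = 18 (r>0 drops 1)
2. [ext C3·C4]  r_C3² + 15r_C3 − 594 = 0  ⇒  r_C3 = 18 (r>0 drops 1)

18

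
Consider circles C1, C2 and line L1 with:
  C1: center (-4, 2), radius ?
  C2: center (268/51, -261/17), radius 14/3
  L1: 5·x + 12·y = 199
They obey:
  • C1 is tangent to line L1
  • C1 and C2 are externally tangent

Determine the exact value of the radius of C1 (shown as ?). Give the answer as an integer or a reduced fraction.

1. [C1‖L1]  r_C1² − 225 = 0  ⇒  r_C1 = 15 (r>0 drops 1)
2. [ext C1·C2]  r_C1² + (28/3)r_C1 − 365 = 0  ⇒  r_C1 = 15 (r>0 drops 1)

15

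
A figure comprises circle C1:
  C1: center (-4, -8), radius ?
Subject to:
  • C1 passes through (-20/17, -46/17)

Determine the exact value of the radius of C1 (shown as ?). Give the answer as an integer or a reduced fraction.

6

1. [C1∋P]  r_C1² − 36 = 0  ⇒  r_C1 = 6 (r>0 drops 1)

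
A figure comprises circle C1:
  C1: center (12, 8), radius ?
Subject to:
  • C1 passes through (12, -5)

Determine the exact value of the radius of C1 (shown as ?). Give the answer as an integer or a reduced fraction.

13

1. [C1∋P]  r_C1² − 169 = 0  ⇒  r_C1 = 13 (r>0 drops 1)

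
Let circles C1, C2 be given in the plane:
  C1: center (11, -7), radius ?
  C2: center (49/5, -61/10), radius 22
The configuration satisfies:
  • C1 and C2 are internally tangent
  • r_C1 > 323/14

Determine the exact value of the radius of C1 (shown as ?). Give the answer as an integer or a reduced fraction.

1. [int C1,C2]  r_C1² − 44r_C1 + 1927/4 = 0  ⇒  r_C1 = 41/2 or 47/2
2. given r_C1 > 323/14: keep 47/2

47/2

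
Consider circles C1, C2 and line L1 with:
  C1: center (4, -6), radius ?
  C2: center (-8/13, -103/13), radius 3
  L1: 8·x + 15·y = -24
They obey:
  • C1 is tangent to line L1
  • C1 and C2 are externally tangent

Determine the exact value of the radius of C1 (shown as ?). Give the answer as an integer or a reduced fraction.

1. [C1‖L1]  r_C1² − 4 = 0  ⇒  r_C1 = 2 (r>0 drops 1)
2. [ext C1·C2]  r_C1² + 6r_C1 − 16 = 0  ⇒  r_C1 = 2 (r>0 drops 1)

2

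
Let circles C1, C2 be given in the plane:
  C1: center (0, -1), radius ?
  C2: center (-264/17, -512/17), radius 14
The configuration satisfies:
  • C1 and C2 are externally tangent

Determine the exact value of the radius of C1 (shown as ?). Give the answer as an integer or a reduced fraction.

1. [ext C1·C2]  r_C1² + 28r_C1 − 893 = 0  ⇒  r_C1 = 19 (r>0 drops 1)

19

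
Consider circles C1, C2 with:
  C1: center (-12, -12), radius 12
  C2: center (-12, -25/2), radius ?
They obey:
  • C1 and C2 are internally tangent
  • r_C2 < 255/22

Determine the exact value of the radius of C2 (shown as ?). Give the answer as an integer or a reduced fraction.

1. [int C1,C2]  r_C2² − 24r_C2 + 575/4 = 0  ⇒  r_C2 = 23/2 or 25/2
2. given r_C2 < 255/22: keep 23/2

23/2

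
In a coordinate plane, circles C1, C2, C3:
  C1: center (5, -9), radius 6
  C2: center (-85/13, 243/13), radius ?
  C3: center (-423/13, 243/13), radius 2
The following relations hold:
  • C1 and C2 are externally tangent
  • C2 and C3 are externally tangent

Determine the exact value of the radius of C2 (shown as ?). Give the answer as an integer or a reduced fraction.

1. [ext C1·C2]  r_C2² + 12r_C2 − 864 = 0  ⇒  r_C2 = 24 (r>0 drops 1)
2. [ext C2·C3]  r_C2² + 4r_C2 − 672 = 0  ⇒  r_C2 = 24 (r>0 drops 1)

24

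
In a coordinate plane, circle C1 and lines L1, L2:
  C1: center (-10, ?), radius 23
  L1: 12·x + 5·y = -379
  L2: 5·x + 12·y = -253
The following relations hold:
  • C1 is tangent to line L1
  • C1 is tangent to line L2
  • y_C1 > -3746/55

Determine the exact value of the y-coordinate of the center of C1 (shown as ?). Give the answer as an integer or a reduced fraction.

8

1. [C1‖L1]  y_C1² + (518/5)y_C1 − 4464/5 = 0  ⇒  y_C1 = -558/5 or 8
2. [C1‖L2]  y_C1² + (203/6)y_C1 − 1004/3 = 0  ⇒  y_C1 = -251/6 or 8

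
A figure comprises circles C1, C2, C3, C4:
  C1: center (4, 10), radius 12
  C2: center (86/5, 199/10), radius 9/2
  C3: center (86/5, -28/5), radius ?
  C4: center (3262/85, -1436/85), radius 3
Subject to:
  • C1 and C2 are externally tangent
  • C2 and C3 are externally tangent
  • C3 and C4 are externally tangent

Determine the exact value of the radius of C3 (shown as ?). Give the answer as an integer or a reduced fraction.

21

1. [ext C2·C3]  r_C3² + 9r_C3 − 630 = 0  ⇒  r_C3 = 21 (r>0 drops 1)
2. [ext C3·C4]  r_C3² + 6r_C3 − 567 = 0  ⇒  r_C3 = 21 (r>0 drops 1)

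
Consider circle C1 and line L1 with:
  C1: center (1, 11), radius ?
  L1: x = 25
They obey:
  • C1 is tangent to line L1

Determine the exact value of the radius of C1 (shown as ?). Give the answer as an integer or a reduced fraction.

24

1. [C1‖L1]  r_C1² − 576 = 0  ⇒  r_C1 = 24 (r>0 drops 1)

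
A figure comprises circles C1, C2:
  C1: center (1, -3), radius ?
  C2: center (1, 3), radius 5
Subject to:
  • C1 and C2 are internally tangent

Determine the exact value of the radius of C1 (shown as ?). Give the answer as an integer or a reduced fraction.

1. [int C1,C2]  r_C1² − 10r_C1 − 11 = 0  ⇒  r_C1 = 11 (r>0 drops 1)

11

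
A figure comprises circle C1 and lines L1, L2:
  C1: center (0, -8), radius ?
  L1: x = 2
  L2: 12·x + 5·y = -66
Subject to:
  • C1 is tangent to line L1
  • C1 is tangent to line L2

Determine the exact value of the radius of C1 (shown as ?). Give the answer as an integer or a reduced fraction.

2

1. [C1‖L1]  r_C1² − 4 = 0  ⇒  r_C1 = 2 (r>0 drops 1)
2. [C1‖L2]  r_C1² − 4 = 0  ⇒  r_C1 = 2 (r>0 drops 1)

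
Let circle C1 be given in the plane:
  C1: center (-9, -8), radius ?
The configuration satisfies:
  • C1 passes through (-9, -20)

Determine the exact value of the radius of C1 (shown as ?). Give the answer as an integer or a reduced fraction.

1. [C1∋P]  r_C1² − 144 = 0  ⇒  r_C1 = 12 (r>0 drops 1)

12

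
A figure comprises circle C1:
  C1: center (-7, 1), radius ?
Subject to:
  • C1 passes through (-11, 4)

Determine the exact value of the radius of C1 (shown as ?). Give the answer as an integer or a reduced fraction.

5

1. [C1∋P]  r_C1² − 25 = 0  ⇒  r_C1 = 5 (r>0 drops 1)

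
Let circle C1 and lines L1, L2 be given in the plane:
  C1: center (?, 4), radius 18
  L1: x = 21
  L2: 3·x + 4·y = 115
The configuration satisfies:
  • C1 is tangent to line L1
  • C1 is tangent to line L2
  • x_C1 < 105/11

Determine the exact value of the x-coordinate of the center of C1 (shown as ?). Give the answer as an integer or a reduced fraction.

1. [C1‖L1]  x_C1² − 42x_C1 + 117 = 0  ⇒  x_C1 = 3 or 39
2. [C1‖L2]  x_C1² − 66x_C1 + 189 = 0  ⇒  x_C1 = 3 or 63

3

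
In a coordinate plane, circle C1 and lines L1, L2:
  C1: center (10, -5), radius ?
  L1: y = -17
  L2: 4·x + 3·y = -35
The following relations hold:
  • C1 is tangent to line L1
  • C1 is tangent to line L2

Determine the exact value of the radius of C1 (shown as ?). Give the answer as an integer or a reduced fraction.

1. [C1‖L1]  r_C1² − 144 = 0  ⇒  r_C1 = 12 (r>0 drops 1)
2. [C1‖L2]  r_C1² − 144 = 0  ⇒  r_C1 = 12 (r>0 drops 1)

12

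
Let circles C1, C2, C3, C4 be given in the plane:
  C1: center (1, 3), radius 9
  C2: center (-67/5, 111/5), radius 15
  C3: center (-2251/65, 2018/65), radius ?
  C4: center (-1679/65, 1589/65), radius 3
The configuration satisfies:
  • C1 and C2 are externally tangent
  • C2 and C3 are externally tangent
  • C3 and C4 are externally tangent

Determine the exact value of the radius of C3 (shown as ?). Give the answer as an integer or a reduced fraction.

8

1. [ext C2·C3]  r_C3² + 30r_C3 − 304 = 0  ⇒  r_C3 = 8 (r>0 drops 1)
2. [ext C3·C4]  r_C3² + 6r_C3 − 112 = 0  ⇒  r_C3 = 8 (r>0 drops 1)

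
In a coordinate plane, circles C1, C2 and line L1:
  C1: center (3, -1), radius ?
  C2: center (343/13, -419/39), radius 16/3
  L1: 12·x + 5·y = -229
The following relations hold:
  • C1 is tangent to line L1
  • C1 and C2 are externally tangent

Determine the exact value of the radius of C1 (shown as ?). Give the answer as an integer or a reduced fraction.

1. [C1‖L1]  r_C1² − 400 = 0  ⇒  r_C1 = 20 (r>0 drops 1)
2. [ext C1·C2]  r_C1² + (32/3)r_C1 − 1840/3 = 0  ⇒  r_C1 = 20 (r>0 drops 1)

20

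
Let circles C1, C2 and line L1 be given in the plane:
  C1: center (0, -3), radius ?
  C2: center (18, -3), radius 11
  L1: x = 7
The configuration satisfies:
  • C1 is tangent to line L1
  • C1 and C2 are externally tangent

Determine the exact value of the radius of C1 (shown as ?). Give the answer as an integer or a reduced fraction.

1. [C1‖L1]  r_C1² − 49 = 0  ⇒  r_C1 = 7 (r>0 drops 1)
2. [ext C1·C2]  r_C1² + 22r_C1 − 203 = 0  ⇒  r_C1 = 7 (r>0 drops 1)

7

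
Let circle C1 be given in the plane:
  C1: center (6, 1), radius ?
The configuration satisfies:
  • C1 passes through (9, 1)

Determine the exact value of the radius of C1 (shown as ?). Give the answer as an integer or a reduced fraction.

3

1. [C1∋P]  r_C1² − 9 = 0  ⇒  r_C1 = 3 (r>0 drops 1)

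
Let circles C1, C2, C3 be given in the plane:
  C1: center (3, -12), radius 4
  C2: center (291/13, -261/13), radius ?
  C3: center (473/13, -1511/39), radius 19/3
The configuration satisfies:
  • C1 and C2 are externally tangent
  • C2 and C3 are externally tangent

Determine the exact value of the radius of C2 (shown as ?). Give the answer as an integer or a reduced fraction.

1. [ext C1·C2]  r_C2² + 8r_C2 − 425 = 0  ⇒  r_C2 = 17 (r>0 drops 1)
2. [ext C2·C3]  r_C2² + (38/3)r_C2 − 1513/3 = 0  ⇒  r_C2 = 17 (r>0 drops 1)

17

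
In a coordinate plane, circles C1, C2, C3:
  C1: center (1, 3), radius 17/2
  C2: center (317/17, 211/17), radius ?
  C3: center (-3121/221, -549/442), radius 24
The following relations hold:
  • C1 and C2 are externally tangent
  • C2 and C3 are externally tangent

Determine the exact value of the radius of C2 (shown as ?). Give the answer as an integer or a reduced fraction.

23/2

1. [ext C1·C2]  r_C2² + 17r_C2 − 1311/4 = 0  ⇒  r_C2 = 23/2 (r>0 drops 1)
2. [ext C2·C3]  r_C2² + 48r_C2 − 2737/4 = 0  ⇒  r_C2 = 23/2 (r>0 drops 1)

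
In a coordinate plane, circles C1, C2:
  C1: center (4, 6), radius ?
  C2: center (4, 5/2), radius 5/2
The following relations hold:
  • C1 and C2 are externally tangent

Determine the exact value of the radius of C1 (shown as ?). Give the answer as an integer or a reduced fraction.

1

1. [ext C1·C2]  r_C1² + 5r_C1 − 6 = 0  ⇒  r_C1 = 1 (r>0 drops 1)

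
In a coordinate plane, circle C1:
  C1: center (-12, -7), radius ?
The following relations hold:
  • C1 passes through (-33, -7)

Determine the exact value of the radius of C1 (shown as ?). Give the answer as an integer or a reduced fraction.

21

1. [C1∋P]  r_C1² − 441 = 0  ⇒  r_C1 = 21 (r>0 drops 1)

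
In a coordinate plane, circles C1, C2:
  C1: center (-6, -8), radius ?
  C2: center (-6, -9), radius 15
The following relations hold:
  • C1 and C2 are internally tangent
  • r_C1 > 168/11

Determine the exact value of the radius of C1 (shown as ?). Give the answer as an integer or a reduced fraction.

1. [int C1,C2]  r_C1² − 30r_C1 + 224 = 0  ⇒  r_C1 = 14 or 16
2. given r_C1 > 168/11: keep 16

16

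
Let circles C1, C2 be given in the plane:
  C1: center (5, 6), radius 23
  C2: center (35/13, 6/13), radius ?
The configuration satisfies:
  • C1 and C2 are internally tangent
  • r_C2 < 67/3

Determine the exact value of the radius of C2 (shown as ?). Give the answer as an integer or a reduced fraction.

17

1. [int C1,C2]  r_C2² − 46r_C2 + 493 = 0  ⇒  r_C2 = 17 or 29
2. given r_C2 < 67/3: keep 17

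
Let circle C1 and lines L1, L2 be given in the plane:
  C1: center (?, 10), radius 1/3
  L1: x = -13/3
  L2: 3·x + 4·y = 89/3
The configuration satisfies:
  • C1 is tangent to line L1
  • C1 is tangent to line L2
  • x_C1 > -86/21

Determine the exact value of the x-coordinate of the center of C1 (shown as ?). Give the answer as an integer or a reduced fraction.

-4

1. [C1‖L1]  x_C1² + (26/3)x_C1 + 56/3 = 0  ⇒  x_C1 = -14/3 or -4
2. [C1‖L2]  x_C1² + (62/9)x_C1 + 104/9 = 0  ⇒  x_C1 = -4 or -26/9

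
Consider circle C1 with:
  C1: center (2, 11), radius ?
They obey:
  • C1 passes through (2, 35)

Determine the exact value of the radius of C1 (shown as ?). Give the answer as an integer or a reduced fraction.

1. [C1∋P]  r_C1² − 576 = 0  ⇒  r_C1 = 24 (r>0 drops 1)

24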